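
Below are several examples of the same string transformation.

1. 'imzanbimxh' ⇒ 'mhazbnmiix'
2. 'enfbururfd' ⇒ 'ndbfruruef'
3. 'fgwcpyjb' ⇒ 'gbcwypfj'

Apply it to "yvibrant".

vtbiaryn

The pattern: swap the first and last characters, then swap each adjacent pair of characters (1↔2, 3↔4, ...).
On "yvibrant": the first step gives "tvibrany", and the second then gives "vtbiaryn".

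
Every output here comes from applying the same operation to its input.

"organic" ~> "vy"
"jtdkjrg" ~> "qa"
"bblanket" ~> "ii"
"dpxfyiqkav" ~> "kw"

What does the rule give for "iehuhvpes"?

The rule is to shift every letter 7 places forward in the alphabet (wrapping around), then keep only the first 2 characters.
For "iehuhvpes" the result is "pl".

pl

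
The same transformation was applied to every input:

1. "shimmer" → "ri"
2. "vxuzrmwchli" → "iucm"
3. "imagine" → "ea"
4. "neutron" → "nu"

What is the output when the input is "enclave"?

ec

Rule — take characters alternately from the front and the back (1st, last, 2nd, 2nd-last, ...), then keep one character in every 3, starting at position 2 (positions 2nd, 5th, 8th, ...).
Working it through for "enclave": intermediate "eenvcal", final "ec".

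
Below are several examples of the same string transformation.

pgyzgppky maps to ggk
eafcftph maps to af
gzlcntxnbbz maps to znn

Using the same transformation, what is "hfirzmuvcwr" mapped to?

fzv

The pattern: delete the last character, then keep one character in every 3, starting at position 2 (positions 2nd, 5th, 8th, ...).
Starting from "hfirzmuvcwr": after the first operation, "hfirzmuvcw"; after the second, "fzv".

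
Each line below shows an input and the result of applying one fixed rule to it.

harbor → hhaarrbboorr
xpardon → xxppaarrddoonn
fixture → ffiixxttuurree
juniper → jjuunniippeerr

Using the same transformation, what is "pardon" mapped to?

ppaarrddoonn

The pattern: double every character.
Doing the same to "pardon": "ppaarrddoonn".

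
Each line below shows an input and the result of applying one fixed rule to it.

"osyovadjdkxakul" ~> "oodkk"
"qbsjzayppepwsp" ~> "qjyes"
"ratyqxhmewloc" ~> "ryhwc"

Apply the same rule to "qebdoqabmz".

Looking at the pairs, the operation is to keep one character in every 3, starting at position 1 (positions 1st, 4th, 7th, ...).
Doing the same to "qebdoqabmz": "qdaz".

qdaz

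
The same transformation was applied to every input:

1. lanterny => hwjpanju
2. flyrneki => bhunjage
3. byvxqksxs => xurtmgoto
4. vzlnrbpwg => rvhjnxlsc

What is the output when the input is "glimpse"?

The pattern: shift every letter 4 places backward in the alphabet (wrapping around).
Applying that to "glimpse" gives "cheiloa".

cheiloa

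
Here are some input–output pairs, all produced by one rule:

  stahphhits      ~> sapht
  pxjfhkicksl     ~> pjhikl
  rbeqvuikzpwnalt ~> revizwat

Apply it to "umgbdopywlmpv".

The transformation: keep every other character starting from the first (positions 1st, 3rd, 5th, ...).
For "umgbdopywlmpv" the result is "ugdpwmv".

ugdpwmv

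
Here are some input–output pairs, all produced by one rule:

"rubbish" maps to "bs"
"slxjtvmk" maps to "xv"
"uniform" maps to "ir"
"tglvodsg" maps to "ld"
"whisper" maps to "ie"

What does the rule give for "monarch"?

nc

Rule — keep one character in every 3, starting at position 3 (positions 3rd, 6th, 9th, ...).
Doing the same to "monarch": "nc".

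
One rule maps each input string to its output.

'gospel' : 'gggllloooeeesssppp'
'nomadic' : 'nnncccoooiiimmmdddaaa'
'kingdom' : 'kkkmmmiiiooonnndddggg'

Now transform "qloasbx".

What's happening: take characters alternately from the front and the back (1st, last, 2nd, 2nd-last, ...), then repeat every character 3 times.
Starting from "qloasbx": after the first operation, "qxlbosa"; after the second, "qqqxxxlllbbbooosssaaa".

qqqxxxlllbbbooosssaaa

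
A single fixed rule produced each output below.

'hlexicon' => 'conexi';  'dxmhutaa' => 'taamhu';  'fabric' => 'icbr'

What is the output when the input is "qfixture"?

ureixt

What's happening: delete the first 2 characters, then swap the front and back halves of the string.
Applying both steps to "qfixture": "ixture", then "ureixt".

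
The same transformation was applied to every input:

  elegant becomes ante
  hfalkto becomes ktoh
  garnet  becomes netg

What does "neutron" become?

Rule — move the last 3 characters to the front (rotate right by 3), then keep only the first 4 characters.
Applying both steps to "neutron": "ronneut", then "ronn".

ronn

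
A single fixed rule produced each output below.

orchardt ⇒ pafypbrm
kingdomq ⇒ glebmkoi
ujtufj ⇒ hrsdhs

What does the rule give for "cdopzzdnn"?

The pattern: move the first character to the end, then shift every letter 2 places backward in the alphabet (wrapping around).
For "cdopzzdnn", step one produces "dopzzdnnc"; step two turns that into "bmnxxblla".

bmnxxblla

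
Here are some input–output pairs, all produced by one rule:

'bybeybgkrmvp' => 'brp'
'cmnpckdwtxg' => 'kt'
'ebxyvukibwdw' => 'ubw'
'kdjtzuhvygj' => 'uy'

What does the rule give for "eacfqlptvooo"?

The rule is to delete the first 3 characters, then keep one character in every 3, starting at position 3 (positions 3rd, 6th, 9th, ...).
Starting from "eacfqlptvooo": after the first operation, "fqlptvooo"; after the second, "lvo".

lvo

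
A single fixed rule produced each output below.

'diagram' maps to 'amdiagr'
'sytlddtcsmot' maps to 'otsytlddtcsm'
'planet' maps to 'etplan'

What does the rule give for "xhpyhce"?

Each output is the input with this applied: move the last 2 characters to the front (rotate right by 2).
For "xhpyhce" the result is "cexhpyh".

cexhpyh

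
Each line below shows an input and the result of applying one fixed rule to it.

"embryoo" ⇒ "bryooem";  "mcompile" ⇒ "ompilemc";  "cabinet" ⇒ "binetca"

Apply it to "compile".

What's happening: move the first 2 characters to the end (rotate left by 2).
"compile" → "mpileco".

mpileco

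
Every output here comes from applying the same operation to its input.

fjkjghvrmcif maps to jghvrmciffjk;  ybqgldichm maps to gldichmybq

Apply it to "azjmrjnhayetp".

Each output is the input with this applied: move the first 3 characters to the end (rotate left by 3).
Applying that to "azjmrjnhayetp" gives "mrjnhayetpazj".

mrjnhayetpazj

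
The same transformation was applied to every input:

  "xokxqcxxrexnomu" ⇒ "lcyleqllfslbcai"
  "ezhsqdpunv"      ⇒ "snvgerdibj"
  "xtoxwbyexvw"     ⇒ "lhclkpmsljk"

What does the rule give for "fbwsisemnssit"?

Each output is the input with this applied: shift every letter 12 places backward in the alphabet (wrapping around).
On "fbwsisemnssit" that produces "tpkgwgsabggwh".

tpkgwgsabggwh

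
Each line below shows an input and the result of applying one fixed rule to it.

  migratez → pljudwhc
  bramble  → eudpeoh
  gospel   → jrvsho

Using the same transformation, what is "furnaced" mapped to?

ixuqdfhg

The pattern: shift every letter 3 places forward in the alphabet (wrapping around).
On "furnaced" that produces "ixuqdfhg".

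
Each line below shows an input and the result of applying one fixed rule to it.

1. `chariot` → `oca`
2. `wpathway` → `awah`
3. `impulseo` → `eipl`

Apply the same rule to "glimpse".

sgi

The transformation: move the last 3 characters to the front (rotate right by 3), then keep every other character starting from the second (positions 2nd, 4th, 6th, ...).
On "glimpse" that produces "sgi".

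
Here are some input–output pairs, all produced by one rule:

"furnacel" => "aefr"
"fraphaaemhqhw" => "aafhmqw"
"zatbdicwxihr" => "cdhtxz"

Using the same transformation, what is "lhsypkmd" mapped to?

lmps

In each case the input is transformed by: keep every other character starting from the first (positions 1st, 3rd, 5th, ...), then sort the characters into alphabetical order.
On "lhsypkmd": the first step gives "lspm", and the second then gives "lmps".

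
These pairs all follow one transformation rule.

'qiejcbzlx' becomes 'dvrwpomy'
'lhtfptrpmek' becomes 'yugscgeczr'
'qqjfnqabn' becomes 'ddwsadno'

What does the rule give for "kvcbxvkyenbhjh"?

xipokixlraouw

The transformation: delete the last character, then shift every letter 13 places forward in the alphabet (wrapping around) — i.e. ROT13.
On "kvcbxvkyenbhjh": the first step gives "kvcbxvkyenbhj", and the second then gives "xipokixlraouw".
(Check on "qiejcbzlx": → "qiejcbzl" → "dvrwpomy" ✓)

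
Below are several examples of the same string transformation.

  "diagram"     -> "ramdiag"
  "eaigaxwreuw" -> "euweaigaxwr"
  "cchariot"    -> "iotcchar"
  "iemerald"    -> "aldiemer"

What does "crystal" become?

Each output is the input with this applied: move the last 3 characters to the front (rotate right by 3).
Applying that to "crystal" gives "talcrys".

talcrys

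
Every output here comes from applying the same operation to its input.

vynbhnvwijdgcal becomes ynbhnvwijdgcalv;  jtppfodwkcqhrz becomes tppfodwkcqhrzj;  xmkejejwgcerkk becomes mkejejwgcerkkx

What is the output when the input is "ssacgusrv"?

sacgusrvs

What's happening: move the first character to the end.
Doing the same to "ssacgusrv": "sacgusrvs".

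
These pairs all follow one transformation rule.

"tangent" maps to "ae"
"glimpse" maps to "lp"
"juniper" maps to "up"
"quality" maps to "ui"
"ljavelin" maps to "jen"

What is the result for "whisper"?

hp

What's happening: keep one character in every 3, starting at position 2 (positions 2nd, 5th, 8th, ...).
"whisper" → "hp".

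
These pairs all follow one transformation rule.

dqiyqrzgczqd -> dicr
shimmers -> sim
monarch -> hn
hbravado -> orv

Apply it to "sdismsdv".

vim

Looking at the pairs, the operation is to take characters alternately from the front and the back (1st, last, 2nd, 2nd-last, ...), then keep one character in every 3, starting at position 2 (positions 2nd, 5th, 8th, ...).
On "sdismsdv" that produces "vim".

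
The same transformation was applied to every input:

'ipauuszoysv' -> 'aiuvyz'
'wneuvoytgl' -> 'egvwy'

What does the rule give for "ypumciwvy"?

In each case the input is transformed by: keep every other character starting from the first (positions 1st, 3rd, 5th, ...), then sort the characters into alphabetical order.
Applying both steps to "ypumciwvy": "yucwy", then "cuwyy".
(Check on "wneuvoytgl": → "wevyg" → "egvwy" ✓)

cuwyy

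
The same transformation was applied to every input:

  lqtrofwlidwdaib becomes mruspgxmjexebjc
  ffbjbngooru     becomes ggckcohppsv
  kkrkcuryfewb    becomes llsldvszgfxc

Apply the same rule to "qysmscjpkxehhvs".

What's happening: shift every letter 1 place forward in the alphabet (wrapping around).
"qysmscjpkxehhvs" → "rztntdkqlyfiiwt".

rztntdkqlyfiiwt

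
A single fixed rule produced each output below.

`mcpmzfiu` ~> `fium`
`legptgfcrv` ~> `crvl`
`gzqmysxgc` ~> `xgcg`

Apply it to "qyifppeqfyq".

fyqq

What's happening: move the last 3 characters to the front (rotate right by 3), then keep only the first 4 characters.
Working it through for "qyifppeqfyq": intermediate "fyqqyifppeq", final "fyqq".
(Check on "gzqmysxgc": → "xgcgzqmys" → "xgcg" ✓)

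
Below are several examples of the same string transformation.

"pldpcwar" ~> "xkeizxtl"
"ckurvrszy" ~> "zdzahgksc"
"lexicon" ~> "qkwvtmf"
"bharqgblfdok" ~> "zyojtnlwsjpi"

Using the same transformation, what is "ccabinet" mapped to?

Each output is the input with this applied: shift every letter 8 places forward in the alphabet (wrapping around), then move the first 3 characters to the end (rotate left by 3).
Working it through for "ccabinet": intermediate "kkijqvmb", final "jqvmbkki".

jqvmbkki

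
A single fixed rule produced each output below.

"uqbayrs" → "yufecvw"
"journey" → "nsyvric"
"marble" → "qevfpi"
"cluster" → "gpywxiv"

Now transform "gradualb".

kvehyepf

The pattern: shift every letter 4 places forward in the alphabet (wrapping around).
Applying that to "gradualb" gives "kvehyepf".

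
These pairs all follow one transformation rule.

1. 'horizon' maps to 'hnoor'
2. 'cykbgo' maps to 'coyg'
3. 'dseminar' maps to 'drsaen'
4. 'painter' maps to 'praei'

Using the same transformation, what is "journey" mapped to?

The rule is to take characters alternately from the front and the back (1st, last, 2nd, 2nd-last, ...), then delete the last 2 characters.
Applying both steps to "journey": "jyoeunr", then "jyoeu".

jyoeu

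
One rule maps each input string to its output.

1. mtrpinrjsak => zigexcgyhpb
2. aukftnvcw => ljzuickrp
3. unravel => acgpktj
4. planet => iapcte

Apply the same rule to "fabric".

In each case the input is transformed by: shift every letter 11 places backward in the alphabet (wrapping around), then swap the first and last characters.
Starting from "fabric": after the first operation, "upqgxr"; after the second, "rpqgxu".

rpqgxu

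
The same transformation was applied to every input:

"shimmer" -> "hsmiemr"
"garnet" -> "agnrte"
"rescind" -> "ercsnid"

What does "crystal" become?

The pattern: swap each adjacent pair of characters (1↔2, 3↔4, ...).
For "crystal" the result is "rcsyatl".

rcsyatl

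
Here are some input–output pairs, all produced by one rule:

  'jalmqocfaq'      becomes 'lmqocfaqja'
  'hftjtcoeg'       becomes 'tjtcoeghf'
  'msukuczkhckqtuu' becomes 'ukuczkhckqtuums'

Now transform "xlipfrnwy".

Rule — move the first 2 characters to the end (rotate left by 2).
Doing the same to "xlipfrnwy": "ipfrnwyxl".

ipfrnwyxl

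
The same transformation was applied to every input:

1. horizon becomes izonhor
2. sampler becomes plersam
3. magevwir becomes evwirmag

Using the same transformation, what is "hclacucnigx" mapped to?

The transformation: move the first 3 characters to the end (rotate left by 3).
On "hclacucnigx" that produces "acucnigxhcl".

acucnigxhcl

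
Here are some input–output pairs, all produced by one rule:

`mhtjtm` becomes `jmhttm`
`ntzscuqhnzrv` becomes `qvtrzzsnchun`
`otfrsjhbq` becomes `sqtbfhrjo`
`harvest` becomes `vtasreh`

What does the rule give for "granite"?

nertaig

Rule — take characters alternately from the front and the back (1st, last, 2nd, 2nd-last, ...), then swap the first and last characters.
On "granite" that produces "nertaig".
(Check on "mhtjtm": → "mmhttj" → "jmhttm" ✓)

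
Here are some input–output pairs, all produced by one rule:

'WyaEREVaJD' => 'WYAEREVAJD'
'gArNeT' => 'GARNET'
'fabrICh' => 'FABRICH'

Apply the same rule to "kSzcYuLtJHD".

Each output is the input with this applied: convert every letter to uppercase.
On "kSzcYuLtJHD" that produces "KSZCYULTJHD".

KSZCYULTJHD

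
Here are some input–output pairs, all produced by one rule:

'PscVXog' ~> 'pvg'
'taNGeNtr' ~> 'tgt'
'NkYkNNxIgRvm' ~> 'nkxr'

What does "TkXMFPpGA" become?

tmp

Looking at the pairs, the operation is to keep one character in every 3, starting at position 1 (positions 1st, 4th, 7th, ...), then convert every letter to lowercase.
"TkXMFPpGA" → "TMp" → "tmp".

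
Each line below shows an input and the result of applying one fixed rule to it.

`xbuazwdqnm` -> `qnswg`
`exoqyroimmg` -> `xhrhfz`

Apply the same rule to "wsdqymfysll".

pwryle

The pattern: shift every letter 7 places backward in the alphabet (wrapping around), then keep every other character starting from the first (positions 1st, 3rd, 5th, ...).
"wsdqymfysll" → "plwjrfyrlee" → "pwryle".
(Check on "exoqyroimmg": → "xqhjrkhbffz" → "xhrhfz" ✓)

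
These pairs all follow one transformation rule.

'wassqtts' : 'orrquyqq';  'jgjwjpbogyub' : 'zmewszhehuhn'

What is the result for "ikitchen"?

afclgigr

Each output is the input with this applied: shift every letter 2 places backward in the alphabet (wrapping around), then swap the front and back halves of the string.
"ikitchen" → "gigrafcl" → "afclgigr".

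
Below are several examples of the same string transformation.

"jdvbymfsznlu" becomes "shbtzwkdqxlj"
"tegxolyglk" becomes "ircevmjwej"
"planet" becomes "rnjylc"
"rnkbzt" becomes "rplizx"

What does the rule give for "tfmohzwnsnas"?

The pattern: shift every letter 2 places backward in the alphabet (wrapping around), then move the last character to the front.
"tfmohzwnsnas" → "rdkmfxulqlyq" → "qrdkmfxulqly".
(Check on "rnkbzt": → "plizxr" → "rplizx" ✓)

qrdkmfxulqly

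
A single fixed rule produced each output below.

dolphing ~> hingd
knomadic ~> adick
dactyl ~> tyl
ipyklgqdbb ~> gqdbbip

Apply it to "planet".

Looking at the pairs, the operation is to swap the front and back halves of the string, then delete the last 3 characters.
"planet" → "netpla" → "net".

net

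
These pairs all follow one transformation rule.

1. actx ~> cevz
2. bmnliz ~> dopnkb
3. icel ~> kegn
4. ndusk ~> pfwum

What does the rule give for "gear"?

The rule is to shift every letter 2 places forward in the alphabet (wrapping around).
Doing the same to "gear": "igct".

igct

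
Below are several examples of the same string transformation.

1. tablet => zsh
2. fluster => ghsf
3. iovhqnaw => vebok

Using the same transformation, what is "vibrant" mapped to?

Each output is the input with this applied: shift every letter 12 places backward in the alphabet (wrapping around), then delete the first 3 characters.
Applying that to "vibrant" gives "fobh".

fobh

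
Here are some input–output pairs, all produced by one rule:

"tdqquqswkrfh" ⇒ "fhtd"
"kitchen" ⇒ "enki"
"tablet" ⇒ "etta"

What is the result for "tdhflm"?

lmtd

In each case the input is transformed by: move the last 2 characters to the front (rotate right by 2), then keep only the first 4 characters.
Working it through for "tdhflm": intermediate "lmtdhf", final "lmtd".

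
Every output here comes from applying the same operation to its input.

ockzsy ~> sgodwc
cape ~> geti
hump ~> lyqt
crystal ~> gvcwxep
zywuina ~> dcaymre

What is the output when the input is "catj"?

What's happening: shift every letter 4 places forward in the alphabet (wrapping around).
For "catj" the result is "gexn".

gexn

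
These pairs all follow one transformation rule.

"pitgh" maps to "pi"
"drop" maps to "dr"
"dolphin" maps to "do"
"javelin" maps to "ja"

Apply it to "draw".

The transformation: keep only the first 2 characters.
For "draw" the result is "dr".

dr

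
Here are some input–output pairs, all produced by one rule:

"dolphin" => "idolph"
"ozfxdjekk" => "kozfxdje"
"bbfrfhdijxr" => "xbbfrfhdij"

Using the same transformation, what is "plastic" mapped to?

iplast

Looking at the pairs, the operation is to delete the last character, then move the last character to the front.
For "plastic", step one produces "plasti"; step two turns that into "iplast".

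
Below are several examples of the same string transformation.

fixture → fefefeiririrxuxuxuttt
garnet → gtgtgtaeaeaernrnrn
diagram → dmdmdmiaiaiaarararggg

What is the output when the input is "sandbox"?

Rule — repeat every character 3 times, then take characters alternately from the front and the back (1st, last, 2nd, 2nd-last, ...).
Doing the same to "sandbox": "sxsxsxaoaoaonbnbnbddd".

sxsxsxaoaoaonbnbnbddd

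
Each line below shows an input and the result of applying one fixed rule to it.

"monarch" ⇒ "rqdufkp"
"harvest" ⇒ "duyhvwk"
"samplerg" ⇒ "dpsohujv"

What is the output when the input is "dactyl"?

dfwbog

Rule — shift every letter 3 places forward in the alphabet (wrapping around), then move the first character to the end.
For "dactyl", step one produces "gdfwbo"; step two turns that into "dfwbog".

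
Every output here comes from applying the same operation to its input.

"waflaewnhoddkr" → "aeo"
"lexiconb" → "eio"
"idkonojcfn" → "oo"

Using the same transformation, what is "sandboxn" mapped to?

Each output is the input with this applied: keep every other character starting from the second (positions 2nd, 4th, 6th, ...), then keep only the vowels.
Starting from "sandboxn": after the first operation, "adon"; after the second, "ao".

ao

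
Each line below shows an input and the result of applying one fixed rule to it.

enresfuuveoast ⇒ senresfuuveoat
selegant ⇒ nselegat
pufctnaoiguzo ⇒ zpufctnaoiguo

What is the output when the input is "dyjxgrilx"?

ldyjxgrix

Rule — move the last character to the front, then swap the first and last characters.
For "dyjxgrilx", step one produces "xdyjxgril"; step two turns that into "ldyjxgrix".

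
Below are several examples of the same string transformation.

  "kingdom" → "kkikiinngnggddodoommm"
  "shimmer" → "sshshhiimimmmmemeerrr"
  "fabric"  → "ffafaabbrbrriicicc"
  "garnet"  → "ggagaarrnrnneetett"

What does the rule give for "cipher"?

What's happening: repeat every character 3 times, then swap each adjacent pair of characters (1↔2, 3↔4, ...).
"cipher" → "ccciiippphhheeerrr" → "cciciipphphheererr".

cciciipphphheererr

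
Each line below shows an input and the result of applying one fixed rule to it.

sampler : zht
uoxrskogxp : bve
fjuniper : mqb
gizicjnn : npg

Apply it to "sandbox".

In each case the input is transformed by: shift every letter 7 places forward in the alphabet (wrapping around), then keep only the first 3 characters.
"sandbox" → "zhukive" → "zhu".

zhu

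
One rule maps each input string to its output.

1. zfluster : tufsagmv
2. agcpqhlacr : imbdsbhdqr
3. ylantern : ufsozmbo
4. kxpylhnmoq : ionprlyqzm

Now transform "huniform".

Each output is the input with this applied: shift every letter 1 place forward in the alphabet (wrapping around), then swap the front and back halves of the string.
Applying both steps to "huniform": "ivojgpsn", then "gpsnivoj".
(Check on "zfluster": → "agmvtufs" → "tufsagmv" ✓)

gpsnivoj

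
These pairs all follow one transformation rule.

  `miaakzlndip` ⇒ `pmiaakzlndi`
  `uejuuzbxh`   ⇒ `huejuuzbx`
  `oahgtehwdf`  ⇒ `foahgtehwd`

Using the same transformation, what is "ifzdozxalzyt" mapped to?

The transformation: move the last character to the front.
So "ifzdozxalzyt" becomes "tifzdozxalzy".

tifzdozxalzy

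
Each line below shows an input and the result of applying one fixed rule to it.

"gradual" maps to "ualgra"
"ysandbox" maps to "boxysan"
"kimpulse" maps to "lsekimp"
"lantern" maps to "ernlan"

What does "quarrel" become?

Rule — move the last 3 characters to the front (rotate right by 3), then delete the last character.
For "quarrel", step one produces "relquar"; step two turns that into "relqua".
(Check on "kimpulse": → "lsekimpu" → "lsekimp" ✓)

relqua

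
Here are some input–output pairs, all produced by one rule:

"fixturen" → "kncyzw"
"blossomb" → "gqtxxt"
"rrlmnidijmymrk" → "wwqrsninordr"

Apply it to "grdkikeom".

lwipnpj

What's happening: delete the last 2 characters, then shift every letter 5 places forward in the alphabet (wrapping around).
For "grdkikeom" the result is "lwipnpj".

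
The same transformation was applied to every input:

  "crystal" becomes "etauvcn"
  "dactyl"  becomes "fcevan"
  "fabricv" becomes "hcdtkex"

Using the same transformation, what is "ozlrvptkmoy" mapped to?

What's happening: shift every letter 2 places forward in the alphabet (wrapping around).
So "ozlrvptkmoy" becomes "qbntxrvmoqa".

qbntxrvmoqa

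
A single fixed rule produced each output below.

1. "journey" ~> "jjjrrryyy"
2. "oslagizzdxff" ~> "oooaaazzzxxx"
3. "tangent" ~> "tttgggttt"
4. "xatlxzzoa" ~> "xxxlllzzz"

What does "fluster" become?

In each case the input is transformed by: keep one character in every 3, starting at position 1 (positions 1st, 4th, 7th, ...), then repeat every character 3 times.
For "fluster", step one produces "fsr"; step two turns that into "fffsssrrr".
(Check on "oslagizzdxff": → "oazx" → "oooaaazzzxxx" ✓)

fffsssrrr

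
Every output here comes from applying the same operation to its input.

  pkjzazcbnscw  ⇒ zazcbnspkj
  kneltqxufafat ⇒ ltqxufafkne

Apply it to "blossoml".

ssoblo

The transformation: delete the last 2 characters, then move the first 3 characters to the end (rotate left by 3).
Starting from "blossoml": after the first operation, "blosso"; after the second, "ssoblo".
(Check on "pkjzazcbnscw": → "pkjzazcbns" → "zazcbnspkj" ✓)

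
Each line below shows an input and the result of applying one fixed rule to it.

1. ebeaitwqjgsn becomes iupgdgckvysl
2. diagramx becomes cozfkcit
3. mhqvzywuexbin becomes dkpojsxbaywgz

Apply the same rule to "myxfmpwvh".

Looking at the pairs, the operation is to move the last 3 characters to the front (rotate right by 3), then shift every letter 2 places forward in the alphabet (wrapping around).
Starting from "myxfmpwvh": after the first operation, "wvhmyxfmp"; after the second, "yxjoazhor".
(Check on "ebeaitwqjgsn": → "gsnebeaitwqj" → "iupgdgckvysl" ✓)

yxjoazhor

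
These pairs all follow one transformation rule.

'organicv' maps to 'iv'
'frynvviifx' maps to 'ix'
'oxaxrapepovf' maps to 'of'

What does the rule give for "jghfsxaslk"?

The rule is to keep every other character starting from the second (positions 2nd, 4th, 6th, ...), then keep only the last 2 characters.
So "jghfsxaslk" becomes "sk".

sk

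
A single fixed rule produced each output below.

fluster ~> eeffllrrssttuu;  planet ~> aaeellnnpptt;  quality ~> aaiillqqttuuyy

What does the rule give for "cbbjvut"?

bbbbccjjttuuvv

What's happening: sort the characters into alphabetical order, then double every character.
Working it through for "cbbjvut": intermediate "bbcjtuv", final "bbbbccjjttuuvv".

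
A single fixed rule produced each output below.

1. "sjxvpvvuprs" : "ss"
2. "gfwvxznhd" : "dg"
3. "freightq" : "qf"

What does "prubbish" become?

hp

In each case the input is transformed by: move the first character to the end, then keep only the last 2 characters.
Applying both steps to "prubbish": "rubbishp", then "hp".
(Check on "gfwvxznhd": → "fwvxznhdg" → "dg" ✓)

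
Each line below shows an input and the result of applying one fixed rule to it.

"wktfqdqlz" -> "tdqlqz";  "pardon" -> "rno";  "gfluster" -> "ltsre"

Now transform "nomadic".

midc

Rule — swap each adjacent pair of characters (1↔2, 3↔4, ...), then delete the first 3 characters.
"nomadic" → "midc".
(Check on "gfluster": → "fgultsre" → "ltsre" ✓)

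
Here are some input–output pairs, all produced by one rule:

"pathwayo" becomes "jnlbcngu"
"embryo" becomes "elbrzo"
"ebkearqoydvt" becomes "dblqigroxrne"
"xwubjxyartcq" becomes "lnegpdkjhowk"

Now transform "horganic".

Each output is the input with this applied: swap the front and back halves of the string, then shift every letter 13 places forward in the alphabet (wrapping around) — i.e. ROT13.
"horganic" → "anichorg" → "navpubet".

navpubet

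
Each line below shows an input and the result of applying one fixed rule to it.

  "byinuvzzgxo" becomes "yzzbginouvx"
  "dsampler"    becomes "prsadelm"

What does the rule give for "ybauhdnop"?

puyabdhno

Rule — sort the characters into alphabetical order, then move the last 3 characters to the front (rotate right by 3).
Applying both steps to "ybauhdnop": "abdhnopuy", then "puyabdhno".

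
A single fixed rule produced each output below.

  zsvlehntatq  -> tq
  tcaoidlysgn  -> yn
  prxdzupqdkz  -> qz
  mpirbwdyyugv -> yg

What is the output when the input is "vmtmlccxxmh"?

xh

The rule is to keep one character in every 3, starting at position 2 (positions 2nd, 5th, 8th, ...), then delete the first 2 characters.
"vmtmlccxxmh" → "mlxh" → "xh".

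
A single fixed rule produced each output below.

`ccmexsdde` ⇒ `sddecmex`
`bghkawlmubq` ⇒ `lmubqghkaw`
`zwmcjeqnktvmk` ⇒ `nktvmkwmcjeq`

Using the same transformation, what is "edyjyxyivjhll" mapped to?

ivjhlldyjyxy

The rule is to delete the first character, then swap the front and back halves of the string.
"edyjyxyivjhll" → "dyjyxyivjhll" → "ivjhlldyjyxy".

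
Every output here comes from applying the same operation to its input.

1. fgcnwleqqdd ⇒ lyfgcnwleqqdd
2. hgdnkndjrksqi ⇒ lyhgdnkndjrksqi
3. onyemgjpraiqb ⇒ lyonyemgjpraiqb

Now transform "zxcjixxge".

lyzxcjixxge

Each output is the input with this applied: prepend "ly".
On "zxcjixxge" that produces "lyzxcjixxge".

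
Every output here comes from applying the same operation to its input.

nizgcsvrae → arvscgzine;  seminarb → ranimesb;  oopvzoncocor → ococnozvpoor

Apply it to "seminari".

Rule — move the last character to the front, then reverse the string.
On "seminari": the first step gives "iseminar", and the second then gives "ranimesi".

ranimesi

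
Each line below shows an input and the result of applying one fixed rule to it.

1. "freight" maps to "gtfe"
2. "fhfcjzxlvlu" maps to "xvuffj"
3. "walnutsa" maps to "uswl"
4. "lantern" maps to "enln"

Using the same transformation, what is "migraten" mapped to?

aemg

In each case the input is transformed by: keep every other character starting from the first (positions 1st, 3rd, 5th, ...), then swap the front and back halves of the string.
"migraten" → "mgae" → "aemg".
(Check on "freight": → "fegt" → "gtfe" ✓)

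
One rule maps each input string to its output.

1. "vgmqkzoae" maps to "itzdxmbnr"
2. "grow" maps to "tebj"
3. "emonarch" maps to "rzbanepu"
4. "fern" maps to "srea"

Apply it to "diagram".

qvntenz

What's happening: shift every letter 13 places forward in the alphabet (wrapping around) — i.e. ROT13.
So "diagram" becomes "qvntenz".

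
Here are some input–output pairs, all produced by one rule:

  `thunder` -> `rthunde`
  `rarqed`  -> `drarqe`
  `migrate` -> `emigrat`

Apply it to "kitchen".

nkitche

In each case the input is transformed by: move the last character to the front.
For "kitchen" the result is "nkitche".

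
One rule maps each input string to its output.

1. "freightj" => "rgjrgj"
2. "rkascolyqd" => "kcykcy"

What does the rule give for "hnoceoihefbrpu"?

nehbunehbu

The transformation: keep one character in every 3, starting at position 2 (positions 2nd, 5th, 8th, ...), then write the whole string twice.
On "hnoceoihefbrpu": the first step gives "nehbu", and the second then gives "nehbunehbu".
(Check on "freightj": → "rgj" → "rgjrgj" ✓)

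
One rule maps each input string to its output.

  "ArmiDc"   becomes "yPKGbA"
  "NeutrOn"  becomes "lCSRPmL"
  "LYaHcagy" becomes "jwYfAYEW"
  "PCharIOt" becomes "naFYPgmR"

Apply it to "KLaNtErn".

What's happening: flip the case of every letter, then shift every letter 2 places backward in the alphabet (wrapping around).
Working it through for "KLaNtErn": intermediate "klAnTeRN", final "ijYlRcPL".

ijYlRcPL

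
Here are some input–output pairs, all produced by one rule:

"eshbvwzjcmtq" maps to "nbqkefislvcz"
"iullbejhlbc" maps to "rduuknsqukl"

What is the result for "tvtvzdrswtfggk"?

The pattern: shift every letter 9 places forward in the alphabet (wrapping around).
Applying that to "tvtvzdrswtfggk" gives "ceceimabfcoppt".

ceceimabfcoppt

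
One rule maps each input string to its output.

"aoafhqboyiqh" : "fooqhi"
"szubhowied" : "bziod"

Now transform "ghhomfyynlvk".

ohyfkl

The pattern: keep every other character starting from the second (positions 2nd, 4th, 6th, ...), then swap each adjacent pair of characters (1↔2, 3↔4, ...).
"ghhomfyynlvk" → "hofylk" → "ohyfkl".
(Check on "aoafhqboyiqh": → "ofqoih" → "fooqhi" ✓)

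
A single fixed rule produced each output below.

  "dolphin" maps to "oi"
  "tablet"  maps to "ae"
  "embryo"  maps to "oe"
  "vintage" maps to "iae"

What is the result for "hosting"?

The transformation: move the first character to the end, then keep only the vowels.
Starting from "hosting": after the first operation, "ostingh"; after the second, "oi".

oi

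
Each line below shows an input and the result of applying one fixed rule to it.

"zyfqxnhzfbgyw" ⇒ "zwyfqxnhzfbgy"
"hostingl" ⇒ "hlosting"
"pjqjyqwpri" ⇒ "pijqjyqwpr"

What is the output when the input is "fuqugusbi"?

The pattern: swap the first and last characters, then move the last character to the front.
Applying both steps to "fuqugusbi": "iuqugusbf", then "fiuqugusb".
(Check on "hostingl": → "lostingh" → "hlosting" ✓)

fiuqugusb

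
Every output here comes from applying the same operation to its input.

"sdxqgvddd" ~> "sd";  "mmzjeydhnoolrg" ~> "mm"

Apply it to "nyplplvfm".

What's happening: keep only the first 2 characters.
"nyplplvfm" → "ny".

ny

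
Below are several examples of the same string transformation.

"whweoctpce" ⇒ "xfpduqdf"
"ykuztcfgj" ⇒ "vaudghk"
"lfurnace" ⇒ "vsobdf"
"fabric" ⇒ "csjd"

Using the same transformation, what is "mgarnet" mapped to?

Looking at the pairs, the operation is to delete the first 2 characters, then shift every letter 1 place forward in the alphabet (wrapping around).
Applying that to "mgarnet" gives "bsofu".

bsofu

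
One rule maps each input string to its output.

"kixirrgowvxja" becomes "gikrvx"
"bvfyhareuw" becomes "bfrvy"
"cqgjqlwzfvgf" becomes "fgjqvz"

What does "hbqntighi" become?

Rule — sort the characters into alphabetical order, then keep every other character starting from the second (positions 2nd, 4th, 6th, ...).
Applying both steps to "hbqntighi": "bghhiinqt", then "ghiq".

ghiq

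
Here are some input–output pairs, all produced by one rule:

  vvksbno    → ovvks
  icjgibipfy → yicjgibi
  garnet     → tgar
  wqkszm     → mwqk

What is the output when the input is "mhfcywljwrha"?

Each output is the input with this applied: move the last 3 characters to the front (rotate right by 3), then delete the first 2 characters.
Starting from "mhfcywljwrha": after the first operation, "rhamhfcywljw"; after the second, "amhfcywljw".

amhfcywljw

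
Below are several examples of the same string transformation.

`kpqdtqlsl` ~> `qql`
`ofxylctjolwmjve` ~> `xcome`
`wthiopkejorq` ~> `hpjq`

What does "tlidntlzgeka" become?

itga

What's happening: keep one character in every 3, starting at position 3 (positions 3rd, 6th, 9th, ...).
"tlidntlzgeka" → "itga".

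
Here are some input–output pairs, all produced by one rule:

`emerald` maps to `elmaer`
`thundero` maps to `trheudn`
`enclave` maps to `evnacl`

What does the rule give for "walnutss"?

Each output is the input with this applied: delete the last character, then take characters alternately from the front and the back (1st, last, 2nd, 2nd-last, ...).
For "walnutss", step one produces "walnuts"; step two turns that into "wsatlun".

wsatlun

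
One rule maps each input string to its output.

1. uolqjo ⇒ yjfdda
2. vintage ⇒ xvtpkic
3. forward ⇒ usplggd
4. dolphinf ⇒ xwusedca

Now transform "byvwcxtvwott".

What's happening: shift every letter 11 places backward in the alphabet (wrapping around), then sort the characters into reverse alphabetical order.
So "byvwcxtvwott" becomes "rqnmllkkiiid".

rqnmllkkiiid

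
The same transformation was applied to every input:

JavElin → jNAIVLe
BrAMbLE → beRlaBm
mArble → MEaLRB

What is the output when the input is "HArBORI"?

hiarRob

Looking at the pairs, the operation is to take characters alternately from the front and the back (1st, last, 2nd, 2nd-last, ...), then flip the case of every letter.
"HArBORI" → "hiarRob".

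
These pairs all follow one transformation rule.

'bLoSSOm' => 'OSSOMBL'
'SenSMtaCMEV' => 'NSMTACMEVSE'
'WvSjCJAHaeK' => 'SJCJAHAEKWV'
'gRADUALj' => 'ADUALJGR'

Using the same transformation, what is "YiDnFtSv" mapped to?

Rule — move the first 2 characters to the end (rotate left by 2), then convert every letter to uppercase.
Working it through for "YiDnFtSv": intermediate "DnFtSvYi", final "DNFTSVYI".

DNFTSVYI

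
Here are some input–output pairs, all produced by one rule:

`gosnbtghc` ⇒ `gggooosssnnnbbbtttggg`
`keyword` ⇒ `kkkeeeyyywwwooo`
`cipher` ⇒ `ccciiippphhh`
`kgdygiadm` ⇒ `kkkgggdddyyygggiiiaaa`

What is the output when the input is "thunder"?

ttthhhuuunnnddd

In each case the input is transformed by: delete the last 2 characters, then repeat every character 3 times.
Applying that to "thunder" gives "ttthhhuuunnnddd".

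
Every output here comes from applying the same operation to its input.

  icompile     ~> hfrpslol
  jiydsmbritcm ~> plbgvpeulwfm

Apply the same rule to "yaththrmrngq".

tdwkwkupuqjb

Each output is the input with this applied: swap the first and last characters, then shift every letter 3 places forward in the alphabet (wrapping around).
For "yaththrmrngq", step one produces "qaththrmrngy"; step two turns that into "tdwkwkupuqjb".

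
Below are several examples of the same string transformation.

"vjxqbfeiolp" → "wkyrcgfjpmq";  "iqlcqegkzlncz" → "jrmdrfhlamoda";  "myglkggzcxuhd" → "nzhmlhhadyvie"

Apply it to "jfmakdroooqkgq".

Each output is the input with this applied: shift every letter 1 place forward in the alphabet (wrapping around).
"jfmakdroooqkgq" → "kgnblesppprlhr".

kgnblesppprlhr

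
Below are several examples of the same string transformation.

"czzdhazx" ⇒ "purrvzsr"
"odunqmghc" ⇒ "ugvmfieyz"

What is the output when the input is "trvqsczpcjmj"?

bljnikurhube

The rule is to shift every letter 8 places backward in the alphabet (wrapping around), then move the last character to the front.
Applying both steps to "trvqsczpcjmj": "ljnikurhubeb", then "bljnikurhube".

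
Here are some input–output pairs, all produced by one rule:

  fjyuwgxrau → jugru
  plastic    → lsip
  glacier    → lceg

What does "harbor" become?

abr

The pattern: move the first character to the end, then keep every other character starting from the first (positions 1st, 3rd, 5th, ...).
"harbor" → "arborh" → "abr".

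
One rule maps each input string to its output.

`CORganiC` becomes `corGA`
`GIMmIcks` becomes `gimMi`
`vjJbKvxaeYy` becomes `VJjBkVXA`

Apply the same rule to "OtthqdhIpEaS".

oTTHQDHiP

Each output is the input with this applied: flip the case of every letter, then delete the last 3 characters.
Starting from "OtthqdhIpEaS": after the first operation, "oTTHQDHiPeAs"; after the second, "oTTHQDHiP".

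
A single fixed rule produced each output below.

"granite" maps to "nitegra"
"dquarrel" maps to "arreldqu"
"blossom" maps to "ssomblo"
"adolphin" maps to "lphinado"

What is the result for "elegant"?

What's happening: move the first 3 characters to the end (rotate left by 3).
"elegant" → "gantele".

gantele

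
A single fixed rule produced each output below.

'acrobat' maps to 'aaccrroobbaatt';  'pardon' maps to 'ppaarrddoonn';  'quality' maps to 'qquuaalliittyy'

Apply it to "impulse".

What's happening: double every character.
On "impulse" that produces "iimmppuullssee".

iimmppuullssee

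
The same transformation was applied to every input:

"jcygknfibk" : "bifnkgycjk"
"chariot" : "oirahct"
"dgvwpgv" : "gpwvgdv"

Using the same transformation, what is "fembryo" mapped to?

The pattern: move the last character to the front, then reverse the string.
"fembryo" → "ofembry" → "yrbmefo".

yrbmefo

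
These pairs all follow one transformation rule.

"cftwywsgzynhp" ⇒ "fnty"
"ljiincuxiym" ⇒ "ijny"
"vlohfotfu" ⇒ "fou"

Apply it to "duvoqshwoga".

The pattern: sort the characters into alphabetical order, then keep one character in every 3, starting at position 2 (positions 2nd, 5th, 8th, ...).
"duvoqshwoga" → "adghooqsuvw" → "dosw".

dosw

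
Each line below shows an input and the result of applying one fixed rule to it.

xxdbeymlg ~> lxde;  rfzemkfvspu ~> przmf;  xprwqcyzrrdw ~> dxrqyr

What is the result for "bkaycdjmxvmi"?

mbacjx

The rule is to move the last 3 characters to the front (rotate right by 3), then keep every other character starting from the second (positions 2nd, 4th, 6th, ...).
On "bkaycdjmxvmi": the first step gives "vmibkaycdjmx", and the second then gives "mbacjx".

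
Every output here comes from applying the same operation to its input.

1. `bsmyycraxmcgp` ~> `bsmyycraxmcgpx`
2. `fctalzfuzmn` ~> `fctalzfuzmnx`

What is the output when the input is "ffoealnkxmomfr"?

ffoealnkxmomfrx

The transformation: append "x".
"ffoealnkxmomfr" → "ffoealnkxmomfrx".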